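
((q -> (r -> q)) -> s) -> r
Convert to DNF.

(~q & ~s) | (~r & ~s) | (q & ~s) | r

((q -> (r -> q)) -> s) -> r
≡ ~((q -> (r -> q)) -> s) | r   [eliminate ->]
≡ ~(~(q -> (r -> q)) | s) | r   [eliminate ->]
≡ ~(~(~q | (r -> q)) | s) | r   [eliminate ->]
≡ ~(~(~q | ~r | q) | s) | r   [eliminate ->]
≡ (~~(~q | ~r | q) & ~s) | r   [De Morgan]
≡ ((~q | ~r | q) & ~s) | r   [double negation]
≡ (~q & ~s) | (~r & ~s) | (q & ~s) | r   [distribute & over |]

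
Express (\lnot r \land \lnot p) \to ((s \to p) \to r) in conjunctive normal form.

(\lnot r \land \lnot p) \to ((s \to p) \to r)
≡ \lnot (\lnot r \land \lnot p) \lor ((s \to p) \to r)
≡ \lnot (\lnot r \land \lnot p) \lor \lnot (s \to p) \lor r
≡ \lnot (\lnot r \land \lnot p) \lor \lnot (\lnot s \lor p) \lor r
≡ \lnot \lnot r \lor \lnot \lnot p \lor \lnot (\lnot s \lor p) \lor r
≡ r \lor \lnot \lnot p \lor \lnot (\lnot s \lor p) \lor r
≡ r \lor p \lor \lnot (\lnot s \lor p) \lor r
≡ r \lor p \lor (\lnot \lnot s \land \lnot p) \lor r
≡ r \lor p \lor (s \land \lnot p) \lor r
≡ (r \lor p \lor s \lor r) \land (r \lor p \lor \lnot p \lor r)
≡ r \lor p \lor s

r \lor p \lor s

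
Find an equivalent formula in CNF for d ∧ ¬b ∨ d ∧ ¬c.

d ∧ (¬b ∨ ¬c)

d ∧ ¬b ∨ d ∧ ¬c
≡ (d ∨ d) ∧ (d ∨ ¬c) ∧ (¬b ∨ d) ∧ (¬b ∨ ¬c)   — distribute ∨ over ∧
≡ d ∧ (¬b ∨ ¬c)   — simplify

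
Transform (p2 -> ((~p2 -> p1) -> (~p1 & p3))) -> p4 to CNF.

(p2 | p4) & (p1 | ~p3 | p4)

(p2 -> ((~p2 -> p1) -> (~p1 & p3))) -> p4
≡ ~(p2 -> ((~p2 -> p1) -> (~p1 & p3))) | p4   [eliminate ->]
≡ ~(~p2 | ((~p2 -> p1) -> (~p1 & p3))) | p4   [eliminate ->]
≡ ~(~p2 | ~(~p2 -> p1) | (~p1 & p3)) | p4   [eliminate ->]
≡ ~(~p2 | ~(~~p2 | p1) | (~p1 & p3)) | p4   [eliminate ->]
≡ (~~p2 & ~~(~~p2 | p1) & ~(~p1 & p3)) | p4   [De Morgan]
≡ (p2 & ~~(~~p2 | p1) & ~(~p1 & p3)) | p4   [double negation]
≡ (p2 & (~~p2 | p1) & ~(~p1 & p3)) | p4   [double negation]
≡ (p2 & (p2 | p1) & ~(~p1 & p3)) | p4   [double negation]
≡ (p2 & (p2 | p1) & (~~p1 | ~p3)) | p4   [De Morgan]
≡ (p2 & (p2 | p1) & (p1 | ~p3)) | p4   [double negation]
≡ (p2 | p4) & (p2 | p1 | p4) & (p1 | ~p3 | p4)   [distribute | over &]
≡ (p2 | p4) & (p1 | ~p3 | p4)   [simplify]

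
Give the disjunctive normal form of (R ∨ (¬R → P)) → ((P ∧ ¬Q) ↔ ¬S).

(R ∨ (¬R → P)) → ((P ∧ ¬Q) ↔ ¬S)
≡ ¬(R ∨ (¬R → P)) ∨ ((P ∧ ¬Q) ↔ ¬S)
≡ ¬(R ∨ ¬¬R ∨ P) ∨ ((P ∧ ¬Q) ↔ ¬S)
≡ ¬(R ∨ ¬¬R ∨ P) ∨ (((P ∧ ¬Q) → ¬S) ∧ (¬S → (P ∧ ¬Q)))
≡ ¬(R ∨ ¬¬R ∨ P) ∨ ((¬(P ∧ ¬Q) ∨ ¬S) ∧ (¬S → (P ∧ ¬Q)))
≡ ¬(R ∨ ¬¬R ∨ P) ∨ ((¬(P ∧ ¬Q) ∨ ¬S) ∧ (¬¬S ∨ (P ∧ ¬Q)))
≡ (¬R ∧ ¬¬¬R ∧ ¬P) ∨ ((¬(P ∧ ¬Q) ∨ ¬S) ∧ (¬¬S ∨ (P ∧ ¬Q)))
≡ (¬R ∧ ¬R ∧ ¬P) ∨ ((¬(P ∧ ¬Q) ∨ ¬S) ∧ (¬¬S ∨ (P ∧ ¬Q)))
≡ (¬R ∧ ¬R ∧ ¬P) ∨ ((¬P ∨ ¬¬Q ∨ ¬S) ∧ (¬¬S ∨ (P ∧ ¬Q)))
≡ (¬R ∧ ¬R ∧ ¬P) ∨ ((¬P ∨ Q ∨ ¬S) ∧ (¬¬S ∨ (P ∧ ¬Q)))
≡ (¬R ∧ ¬R ∧ ¬P) ∨ ((¬P ∨ Q ∨ ¬S) ∧ (S ∨ (P ∧ ¬Q)))
≡ (¬R ∧ ¬R ∧ ¬P) ∨ (¬P ∧ S) ∨ (¬P ∧ P ∧ ¬Q) ∨ (Q ∧ S) ∨ (Q ∧ P ∧ ¬Q) ∨ (¬S ∧ S) ∨ (¬S ∧ P ∧ ¬Q)
≡ (¬R ∧ ¬P) ∨ (¬P ∧ S) ∨ (Q ∧ S) ∨ (¬S ∧ P ∧ ¬Q)

(¬R ∧ ¬P) ∨ (¬P ∧ S) ∨ (Q ∧ S) ∨ (¬S ∧ P ∧ ¬Q)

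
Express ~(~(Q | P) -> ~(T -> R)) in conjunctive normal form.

~(~(Q | P) -> ~(T -> R))
= ~(~~(Q | P) | ~(T -> R))   — eliminate ->
= ~(~~(Q | P) | ~(~T | R))   — eliminate ->
= ~~~(Q | P) & ~~(~T | R)   — De Morgan
= ~(Q | P) & ~~(~T | R)   — double negation
= ~Q & ~P & ~~(~T | R)   — De Morgan
= ~Q & ~P & (~T | R)   — double negation

~Q & ~P & (~T | R)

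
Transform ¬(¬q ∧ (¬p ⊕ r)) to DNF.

q ∨ (p ∧ ¬r) ∨ (r ∧ ¬p)

¬(¬q ∧ (¬p ⊕ r))
⇔ ¬(¬q ∧ ((¬p ∧ ¬r) ∨ (¬¬p ∧ r)))   [expand ⊕]
⇔ ¬¬q ∨ ¬((¬p ∧ ¬r) ∨ (¬¬p ∧ r))   [De Morgan]
⇔ q ∨ ¬((¬p ∧ ¬r) ∨ (¬¬p ∧ r))   [double negation]
⇔ q ∨ (¬(¬p ∧ ¬r) ∧ ¬(¬¬p ∧ r))   [De Morgan]
⇔ q ∨ ((¬¬p ∨ ¬¬r) ∧ ¬(¬¬p ∧ r))   [De Morgan]
⇔ q ∨ ((p ∨ ¬¬r) ∧ ¬(¬¬p ∧ r))   [double negation]
⇔ q ∨ ((p ∨ r) ∧ ¬(¬¬p ∧ r))   [double negation]
⇔ q ∨ ((p ∨ r) ∧ (¬¬¬p ∨ ¬r))   [De Morgan]
⇔ q ∨ ((p ∨ r) ∧ (¬p ∨ ¬r))   [double negation]
⇔ q ∨ (p ∧ ¬p) ∨ (p ∧ ¬r) ∨ (r ∧ ¬p) ∨ (r ∧ ¬r)   [distribute ∧ over ∨]
⇔ q ∨ (p ∧ ¬r) ∨ (r ∧ ¬p)   [simplify]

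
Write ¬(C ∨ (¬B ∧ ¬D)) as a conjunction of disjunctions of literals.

¬C ∧ (B ∨ D)

¬(C ∨ (¬B ∧ ¬D))
= ¬C ∧ ¬(¬B ∧ ¬D)
= ¬C ∧ (¬¬B ∨ ¬¬D)
= ¬C ∧ (B ∨ ¬¬D)
= ¬C ∧ (B ∨ D)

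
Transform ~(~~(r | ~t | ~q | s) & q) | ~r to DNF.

~(~~(r | ~t | ~q | s) & q) | ~r
= ~~~(r | ~t | ~q | s) | ~q | ~r   [De Morgan]
= ~(r | ~t | ~q | s) | ~q | ~r   [double negation]
= (~r & ~~t & ~~q & ~s) | ~q | ~r   [De Morgan]
= (~r & t & ~~q & ~s) | ~q | ~r   [double negation]
= (~r & t & q & ~s) | ~q | ~r   [double negation]
= ~q | ~r   [simplify]

~q | ~r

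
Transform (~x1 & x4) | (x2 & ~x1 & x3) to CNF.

~x1 & (x4 | x2) & (x4 | x3)

(~x1 & x4) | (x2 & ~x1 & x3)
⇔ (~x1 | x2) & (~x1 | ~x1) & (~x1 | x3) & (x4 | x2) & (x4 | ~x1) & (x4 | x3)   [distribute | over &]
⇔ ~x1 & (x4 | x2) & (x4 | x3)   [simplify]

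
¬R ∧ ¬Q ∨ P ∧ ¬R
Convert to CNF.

¬R ∧ ¬Q ∨ P ∧ ¬R
≡ (¬R ∨ P) ∧ (¬R ∨ ¬R) ∧ (¬Q ∨ P) ∧ (¬Q ∨ ¬R)   (distribute ∨ over ∧)
≡ ¬R ∧ (¬Q ∨ P)   (simplify)

¬R ∧ (¬Q ∨ P)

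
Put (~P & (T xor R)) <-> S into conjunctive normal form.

(~P & (T xor R)) <-> S
≡ ((~P & (T xor R)) -> S) & (S -> (~P & (T xor R)))   [eliminate <->]
≡ (~(~P & (T xor R)) | S) & (S -> (~P & (T xor R)))   [eliminate ->]
≡ (~(~P & (T | R) & ~(T & R)) | S) & (S -> (~P & (T xor R)))   [expand xor]
≡ (~(~P & (T | R) & ~(T & R)) | S) & (~S | (~P & (T xor R)))   [eliminate ->]
≡ (~(~P & (T | R) & ~(T & R)) | S) & (~S | (~P & (T | R) & ~(T & R)))   [expand xor]
≡ (~~P | ~(T | R) | ~~(T & R) | S) & (~S | (~P & (T | R) & ~(T & R)))   [De Morgan]
≡ (P | ~(T | R) | ~~(T & R) | S) & (~S | (~P & (T | R) & ~(T & R)))   [double negation]
≡ (P | (~T & ~R) | ~~(T & R) | S) & (~S | (~P & (T | R) & ~(T & R)))   [De Morgan]
≡ (P | (~T & ~R) | (T & R) | S) & (~S | (~P & (T | R) & ~(T & R)))   [double negation]
≡ (P | (~T & ~R) | (T & R) | S) & (~S | (~P & (T | R) & (~T | ~R)))   [De Morgan]
≡ (P | ~T | T | S) & (P | ~T | R | S) & (P | ~R | T | S) & (P | ~R | R | S) & (~S | ~P) & (~S | T | R) & (~S | ~T | ~R)   [distribute | over &]
≡ (P | ~T | R | S) & (P | ~R | T | S) & (~S | ~P) & (~S | T | R) & (~S | ~T | ~R)   [simplify]

(P | ~T | R | S) & (P | ~R | T | S) & (~S | ~P) & (~S | T | R) & (~S | ~T | ~R)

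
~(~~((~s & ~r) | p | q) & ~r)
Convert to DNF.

~(~~((~s & ~r) | p | q) & ~r)
⇔ ~~~((~s & ~r) | p | q) | ~~r   — De Morgan
⇔ ~((~s & ~r) | p | q) | ~~r   — double negation
⇔ (~(~s & ~r) & ~p & ~q) | ~~r   — De Morgan
⇔ ((~~s | ~~r) & ~p & ~q) | ~~r   — De Morgan
⇔ ((s | ~~r) & ~p & ~q) | ~~r   — double negation
⇔ ((s | r) & ~p & ~q) | ~~r   — double negation
⇔ ((s | r) & ~p & ~q) | r   — double negation
⇔ (s & ~p & ~q) | (r & ~p & ~q) | r   — distribute & over |
⇔ (s & ~p & ~q) | r   — simplify

(s & ~p & ~q) | r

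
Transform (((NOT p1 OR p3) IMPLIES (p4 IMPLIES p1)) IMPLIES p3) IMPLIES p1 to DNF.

(NOT p4 AND NOT p3) OR p1

(((NOT p1 OR p3) IMPLIES (p4 IMPLIES p1)) IMPLIES p3) IMPLIES p1
= NOT (((NOT p1 OR p3) IMPLIES (p4 IMPLIES p1)) IMPLIES p3) OR p1
= NOT (NOT ((NOT p1 OR p3) IMPLIES (p4 IMPLIES p1)) OR p3) OR p1
= NOT (NOT (NOT (NOT p1 OR p3) OR (p4 IMPLIES p1)) OR p3) OR p1
= NOT (NOT (NOT (NOT p1 OR p3) OR NOT p4 OR p1) OR p3) OR p1
= (NOT NOT (NOT (NOT p1 OR p3) OR NOT p4 OR p1) AND NOT p3) OR p1
= ((NOT (NOT p1 OR p3) OR NOT p4 OR p1) AND NOT p3) OR p1
= (((NOT NOT p1 AND NOT p3) OR NOT p4 OR p1) AND NOT p3) OR p1
= (((p1 AND NOT p3) OR NOT p4 OR p1) AND NOT p3) OR p1
= (p1 AND NOT p3 AND NOT p3) OR (NOT p4 AND NOT p3) OR (p1 AND NOT p3) OR p1
= (NOT p4 AND NOT p3) OR p1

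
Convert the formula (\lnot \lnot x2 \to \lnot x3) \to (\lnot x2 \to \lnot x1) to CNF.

x2 \lor \lnot x1

(\lnot \lnot x2 \to \lnot x3) \to (\lnot x2 \to \lnot x1)
= \lnot (\lnot \lnot x2 \to \lnot x3) \lor (\lnot x2 \to \lnot x1)   (eliminate \to)
= \lnot (\lnot \lnot \lnot x2 \lor \lnot x3) \lor (\lnot x2 \to \lnot x1)   (eliminate \to)
= \lnot (\lnot \lnot \lnot x2 \lor \lnot x3) \lor \lnot \lnot x2 \lor \lnot x1   (eliminate \to)
= (\lnot \lnot \lnot \lnot x2 \land \lnot \lnot x3) \lor \lnot \lnot x2 \lor \lnot x1   (De Morgan)
= (\lnot \lnot x2 \land \lnot \lnot x3) \lor \lnot \lnot x2 \lor \lnot x1   (double negation)
= (x2 \land \lnot \lnot x3) \lor \lnot \lnot x2 \lor \lnot x1   (double negation)
= (x2 \land x3) \lor \lnot \lnot x2 \lor \lnot x1   (double negation)
= (x2 \land x3) \lor x2 \lor \lnot x1   (double negation)
= (x2 \lor x2 \lor \lnot x1) \land (x3 \lor x2 \lor \lnot x1)   (distribute \lor over \land)
= x2 \lor \lnot x1   (simplify)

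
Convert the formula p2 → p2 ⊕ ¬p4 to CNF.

p2 → p2 ⊕ ¬p4
≡ ¬p2 ∨ (p2 ⊕ ¬p4)   [eliminate →]
≡ ¬p2 ∨ (p2 ∨ ¬p4) ∧ ¬(p2 ∧ ¬p4)   [expand ⊕]
≡ ¬p2 ∨ (p2 ∨ ¬p4) ∧ (¬p2 ∨ ¬¬p4)   [De Morgan]
≡ ¬p2 ∨ (p2 ∨ ¬p4) ∧ (¬p2 ∨ p4)   [double negation]
≡ (¬p2 ∨ p2 ∨ ¬p4) ∧ (¬p2 ∨ ¬p2 ∨ p4)   [distribute ∨ over ∧]
≡ ¬p2 ∨ p4   [simplify]

¬p2 ∨ p4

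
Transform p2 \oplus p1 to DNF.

p2 \oplus p1
≡ (p2 \land \lnot p1) \lor (\lnot p2 \land p1)   [expand \oplus]

(p2 \land \lnot p1) \lor (\lnot p2 \land p1)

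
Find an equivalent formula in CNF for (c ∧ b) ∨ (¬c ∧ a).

(c ∨ a) ∧ (b ∨ ¬c) ∧ (b ∨ a)

(c ∧ b) ∨ (¬c ∧ a)
⇔ (c ∨ ¬c) ∧ (c ∨ a) ∧ (b ∨ ¬c) ∧ (b ∨ a)   [distribute ∨ over ∧]
⇔ (c ∨ a) ∧ (b ∨ ¬c) ∧ (b ∨ a)   [simplify]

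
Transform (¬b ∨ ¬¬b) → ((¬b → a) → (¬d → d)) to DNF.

(¬b ∧ ¬a) ∨ d

(¬b ∨ ¬¬b) → ((¬b → a) → (¬d → d))
≡ ¬(¬b ∨ ¬¬b) ∨ ((¬b → a) → (¬d → d))   — eliminate →
≡ ¬(¬b ∨ ¬¬b) ∨ ¬(¬b → a) ∨ (¬d → d)   — eliminate →
≡ ¬(¬b ∨ ¬¬b) ∨ ¬(¬¬b ∨ a) ∨ (¬d → d)   — eliminate →
≡ ¬(¬b ∨ ¬¬b) ∨ ¬(¬¬b ∨ a) ∨ ¬¬d ∨ d   — eliminate →
≡ (¬¬b ∧ ¬¬¬b) ∨ ¬(¬¬b ∨ a) ∨ ¬¬d ∨ d   — De Morgan
≡ (b ∧ ¬¬¬b) ∨ ¬(¬¬b ∨ a) ∨ ¬¬d ∨ d   — double negation
≡ (b ∧ ¬b) ∨ ¬(¬¬b ∨ a) ∨ ¬¬d ∨ d   — double negation
≡ (b ∧ ¬b) ∨ (¬¬¬b ∧ ¬a) ∨ ¬¬d ∨ d   — De Morgan
≡ (b ∧ ¬b) ∨ (¬b ∧ ¬a) ∨ ¬¬d ∨ d   — double negation
≡ (b ∧ ¬b) ∨ (¬b ∧ ¬a) ∨ d ∨ d   — double negation
≡ (¬b ∧ ¬a) ∨ d   — simplify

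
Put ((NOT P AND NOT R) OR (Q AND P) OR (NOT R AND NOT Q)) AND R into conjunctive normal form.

((NOT P AND NOT R) OR (Q AND P) OR (NOT R AND NOT Q)) AND R
⇔ (NOT P OR Q OR NOT R) AND (NOT P OR Q OR NOT Q) AND (NOT P OR P OR NOT R) AND (NOT P OR P OR NOT Q) AND (NOT R OR Q OR NOT R) AND (NOT R OR Q OR NOT Q) AND (NOT R OR P OR NOT R) AND (NOT R OR P OR NOT Q) AND R   [distribute OR over AND]
⇔ (NOT R OR Q) AND (NOT R OR P) AND R   [simplify]

(NOT R OR Q) AND (NOT R OR P) AND R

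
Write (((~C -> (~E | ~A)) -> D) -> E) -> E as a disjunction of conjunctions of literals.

(((~C -> (~E | ~A)) -> D) -> E) -> E
= ~(((~C -> (~E | ~A)) -> D) -> E) | E   — eliminate ->
= ~(~((~C -> (~E | ~A)) -> D) | E) | E   — eliminate ->
= ~(~(~(~C -> (~E | ~A)) | D) | E) | E   — eliminate ->
= ~(~(~(~~C | ~E | ~A) | D) | E) | E   — eliminate ->
= (~~(~(~~C | ~E | ~A) | D) & ~E) | E   — De Morgan
= ((~(~~C | ~E | ~A) | D) & ~E) | E   — double negation
= (((~~~C & ~~E & ~~A) | D) & ~E) | E   — De Morgan
= (((~C & ~~E & ~~A) | D) & ~E) | E   — double negation
= (((~C & E & ~~A) | D) & ~E) | E   — double negation
= (((~C & E & A) | D) & ~E) | E   — double negation
= (~C & E & A & ~E) | (D & ~E) | E   — distribute & over |
= (D & ~E) | E   — simplify

(D & ~E) | E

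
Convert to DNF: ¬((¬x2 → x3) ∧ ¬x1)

¬((¬x2 → x3) ∧ ¬x1)
= ¬((¬¬x2 ∨ x3) ∧ ¬x1)
= ¬(¬¬x2 ∨ x3) ∨ ¬¬x1
= ¬¬¬x2 ∧ ¬x3 ∨ ¬¬x1
= ¬x2 ∧ ¬x3 ∨ ¬¬x1
= ¬x2 ∧ ¬x3 ∨ x1

¬x2 ∧ ¬x3 ∨ x1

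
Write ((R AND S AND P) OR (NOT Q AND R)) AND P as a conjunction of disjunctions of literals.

R AND (S OR NOT Q) AND P

((R AND S AND P) OR (NOT Q AND R)) AND P
≡ (R OR NOT Q) AND (R OR R) AND (S OR NOT Q) AND (S OR R) AND (P OR NOT Q) AND (P OR R) AND P   — distribute OR over AND
≡ R AND (S OR NOT Q) AND P   — simplify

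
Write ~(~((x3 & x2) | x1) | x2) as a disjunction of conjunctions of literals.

x1 & ~x2

~(~((x3 & x2) | x1) | x2)
≡ ~~((x3 & x2) | x1) & ~x2   — De Morgan
≡ ((x3 & x2) | x1) & ~x2   — double negation
≡ (x3 & x2 & ~x2) | (x1 & ~x2)   — distribute & over |
≡ x1 & ~x2   — simplify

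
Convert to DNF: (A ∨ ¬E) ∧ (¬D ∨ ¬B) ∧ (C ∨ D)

(A ∧ ¬D ∧ C) ∨ (A ∧ ¬B ∧ C) ∨ (A ∧ ¬B ∧ D) ∨ (¬E ∧ ¬D ∧ C) ∨ (¬E ∧ ¬B ∧ C) ∨ (¬E ∧ ¬B ∧ D)

(A ∨ ¬E) ∧ (¬D ∨ ¬B) ∧ (C ∨ D)
≡ (A ∧ ¬D ∧ C) ∨ (A ∧ ¬D ∧ D) ∨ (A ∧ ¬B ∧ C) ∨ (A ∧ ¬B ∧ D) ∨ (¬E ∧ ¬D ∧ C) ∨ (¬E ∧ ¬D ∧ D) ∨ (¬E ∧ ¬B ∧ C) ∨ (¬E ∧ ¬B ∧ D)   — distribute ∧ over ∨
≡ (A ∧ ¬D ∧ C) ∨ (A ∧ ¬B ∧ C) ∨ (A ∧ ¬B ∧ D) ∨ (¬E ∧ ¬D ∧ C) ∨ (¬E ∧ ¬B ∧ C) ∨ (¬E ∧ ¬B ∧ D)   — simplify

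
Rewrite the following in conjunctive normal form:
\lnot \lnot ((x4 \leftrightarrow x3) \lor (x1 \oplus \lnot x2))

(\lnot x4 \lor x3 \lor x1 \lor \lnot x2) \land (\lnot x4 \lor x3 \lor \lnot x1 \lor x2) \land (\lnot x3 \lor x4 \lor x1 \lor \lnot x2) \land (\lnot x3 \lor x4 \lor \lnot x1 \lor x2)

\lnot \lnot ((x4 \leftrightarrow x3) \lor (x1 \oplus \lnot x2))
= \lnot \lnot ((x4 \to x3) \land (x3 \to x4) \lor (x1 \oplus \lnot x2))   [eliminate \leftrightarrow]
= \lnot \lnot ((\lnot x4 \lor x3) \land (x3 \to x4) \lor (x1 \oplus \lnot x2))   [eliminate \to]
= \lnot \lnot ((\lnot x4 \lor x3) \land (\lnot x3 \lor x4) \lor (x1 \oplus \lnot x2))   [eliminate \to]
= \lnot \lnot ((\lnot x4 \lor x3) \land (\lnot x3 \lor x4) \lor (x1 \lor \lnot x2) \land \lnot (x1 \land \lnot x2))   [expand \oplus]
= (\lnot x4 \lor x3) \land (\lnot x3 \lor x4) \lor (x1 \lor \lnot x2) \land \lnot (x1 \land \lnot x2)   [double negation]
= (\lnot x4 \lor x3) \land (\lnot x3 \lor x4) \lor (x1 \lor \lnot x2) \land (\lnot x1 \lor \lnot \lnot x2)   [De Morgan]
= (\lnot x4 \lor x3) \land (\lnot x3 \lor x4) \lor (x1 \lor \lnot x2) \land (\lnot x1 \lor x2)   [double negation]
= (\lnot x4 \lor x3 \lor x1 \lor \lnot x2) \land (\lnot x4 \lor x3 \lor \lnot x1 \lor x2) \land (\lnot x3 \lor x4 \lor x1 \lor \lnot x2) \land (\lnot x3 \lor x4 \lor \lnot x1 \lor x2)   [distribute \lor over \land]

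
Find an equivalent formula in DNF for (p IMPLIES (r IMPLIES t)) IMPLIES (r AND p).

(p IMPLIES (r IMPLIES t)) IMPLIES (r AND p)
≡ NOT (p IMPLIES (r IMPLIES t)) OR (r AND p)   [eliminate IMPLIES]
≡ NOT (NOT p OR (r IMPLIES t)) OR (r AND p)   [eliminate IMPLIES]
≡ NOT (NOT p OR NOT r OR t) OR (r AND p)   [eliminate IMPLIES]
≡ (NOT NOT p AND NOT NOT r AND NOT t) OR (r AND p)   [De Morgan]
≡ (p AND NOT NOT r AND NOT t) OR (r AND p)   [double negation]
≡ (p AND r AND NOT t) OR (r AND p)   [double negation]
≡ r AND p   [simplify]

r AND p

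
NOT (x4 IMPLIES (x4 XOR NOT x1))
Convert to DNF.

x4 AND NOT x1

NOT (x4 IMPLIES (x4 XOR NOT x1))
= NOT (NOT x4 OR (x4 XOR NOT x1))   (eliminate IMPLIES)
= NOT (NOT x4 OR (x4 AND NOT NOT x1) OR (NOT x4 AND NOT x1))   (expand XOR)
= NOT NOT x4 AND NOT (x4 AND NOT NOT x1) AND NOT (NOT x4 AND NOT x1)   (De Morgan)
= x4 AND NOT (x4 AND NOT NOT x1) AND NOT (NOT x4 AND NOT x1)   (double negation)
= x4 AND (NOT x4 OR NOT NOT NOT x1) AND NOT (NOT x4 AND NOT x1)   (De Morgan)
= x4 AND (NOT x4 OR NOT x1) AND NOT (NOT x4 AND NOT x1)   (double negation)
= x4 AND (NOT x4 OR NOT x1) AND (NOT NOT x4 OR NOT NOT x1)   (De Morgan)
= x4 AND (NOT x4 OR NOT x1) AND (x4 OR NOT NOT x1)   (double negation)
= x4 AND (NOT x4 OR NOT x1) AND (x4 OR x1)   (double negation)
= (x4 AND NOT x4 AND x4) OR (x4 AND NOT x4 AND x1) OR (x4 AND NOT x1 AND x4) OR (x4 AND NOT x1 AND x1)   (distribute AND over OR)
= x4 AND NOT x1   (simplify)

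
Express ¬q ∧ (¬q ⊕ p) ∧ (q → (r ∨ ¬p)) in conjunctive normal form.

¬q ∧ (q ∨ ¬p)

¬q ∧ (¬q ⊕ p) ∧ (q → (r ∨ ¬p))
≡ ¬q ∧ (¬q ∨ p) ∧ ¬(¬q ∧ p) ∧ (q → (r ∨ ¬p))
≡ ¬q ∧ (¬q ∨ p) ∧ ¬(¬q ∧ p) ∧ (¬q ∨ r ∨ ¬p)
≡ ¬q ∧ (¬q ∨ p) ∧ (¬¬q ∨ ¬p) ∧ (¬q ∨ r ∨ ¬p)
≡ ¬q ∧ (¬q ∨ p) ∧ (q ∨ ¬p) ∧ (¬q ∨ r ∨ ¬p)
≡ ¬q ∧ (q ∨ ¬p)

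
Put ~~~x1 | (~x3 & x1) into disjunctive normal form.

~x1 | (~x3 & x1)

~~~x1 | (~x3 & x1)
= ~x1 | (~x3 & x1)   — double negation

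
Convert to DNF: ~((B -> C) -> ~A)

(~B & A) | (C & A)

~((B -> C) -> ~A)
⇔ ~(~(B -> C) | ~A)   [eliminate ->]
⇔ ~(~(~B | C) | ~A)   [eliminate ->]
⇔ ~~(~B | C) & ~~A   [De Morgan]
⇔ (~B | C) & ~~A   [double negation]
⇔ (~B | C) & A   [double negation]
⇔ (~B & A) | (C & A)   [distribute & over |]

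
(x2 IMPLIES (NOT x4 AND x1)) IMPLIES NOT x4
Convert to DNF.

(x2 AND x4) OR (x2 AND NOT x1) OR NOT x4

(x2 IMPLIES (NOT x4 AND x1)) IMPLIES NOT x4
= NOT (x2 IMPLIES (NOT x4 AND x1)) OR NOT x4   — eliminate IMPLIES
= NOT (NOT x2 OR (NOT x4 AND x1)) OR NOT x4   — eliminate IMPLIES
= (NOT NOT x2 AND NOT (NOT x4 AND x1)) OR NOT x4   — De Morgan
= (x2 AND NOT (NOT x4 AND x1)) OR NOT x4   — double negation
= (x2 AND (NOT NOT x4 OR NOT x1)) OR NOT x4   — De Morgan
= (x2 AND (x4 OR NOT x1)) OR NOT x4   — double negation
= (x2 AND x4) OR (x2 AND NOT x1) OR NOT x4   — distribute AND over OR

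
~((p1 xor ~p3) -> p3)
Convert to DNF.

~((p1 xor ~p3) -> p3)
= ~(~(p1 xor ~p3) | p3)
= ~(~((p1 & ~~p3) | (~p1 & ~p3)) | p3)
= ~~((p1 & ~~p3) | (~p1 & ~p3)) & ~p3
= ((p1 & ~~p3) | (~p1 & ~p3)) & ~p3
= ((p1 & p3) | (~p1 & ~p3)) & ~p3
= (p1 & p3 & ~p3) | (~p1 & ~p3 & ~p3)
= ~p1 & ~p3

~p1 & ~p3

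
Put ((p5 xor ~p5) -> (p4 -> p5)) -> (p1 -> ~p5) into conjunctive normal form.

((p5 xor ~p5) -> (p4 -> p5)) -> (p1 -> ~p5)
= ~((p5 xor ~p5) -> (p4 -> p5)) | (p1 -> ~p5)   (eliminate ->)
= ~(~(p5 xor ~p5) | (p4 -> p5)) | (p1 -> ~p5)   (eliminate ->)
= ~(~((p5 | ~p5) & ~(p5 & ~p5)) | (p4 -> p5)) | (p1 -> ~p5)   (expand xor)
= ~(~((p5 | ~p5) & ~(p5 & ~p5)) | ~p4 | p5) | (p1 -> ~p5)   (eliminate ->)
= ~(~((p5 | ~p5) & ~(p5 & ~p5)) | ~p4 | p5) | ~p1 | ~p5   (eliminate ->)
= (~~((p5 | ~p5) & ~(p5 & ~p5)) & ~~p4 & ~p5) | ~p1 | ~p5   (De Morgan)
= ((p5 | ~p5) & ~(p5 & ~p5) & ~~p4 & ~p5) | ~p1 | ~p5   (double negation)
= ((p5 | ~p5) & (~p5 | ~~p5) & ~~p4 & ~p5) | ~p1 | ~p5   (De Morgan)
= ((p5 | ~p5) & (~p5 | p5) & ~~p4 & ~p5) | ~p1 | ~p5   (double negation)
= ((p5 | ~p5) & (~p5 | p5) & p4 & ~p5) | ~p1 | ~p5   (double negation)
= (p5 | ~p5 | ~p1 | ~p5) & (~p5 | p5 | ~p1 | ~p5) & (p4 | ~p1 | ~p5) & (~p5 | ~p1 | ~p5)   (distribute | over &)
= ~p5 | ~p1   (simplify)

~p5 | ~p1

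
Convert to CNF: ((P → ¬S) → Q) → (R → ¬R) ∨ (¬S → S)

((P → ¬S) → Q) → (R → ¬R) ∨ (¬S → S)
= ¬((P → ¬S) → Q) ∨ (R → ¬R) ∨ (¬S → S)   [eliminate →]
= ¬(¬(P → ¬S) ∨ Q) ∨ (R → ¬R) ∨ (¬S → S)   [eliminate →]
= ¬(¬(¬P ∨ ¬S) ∨ Q) ∨ (R → ¬R) ∨ (¬S → S)   [eliminate →]
= ¬(¬(¬P ∨ ¬S) ∨ Q) ∨ ¬R ∨ ¬R ∨ (¬S → S)   [eliminate →]
= ¬(¬(¬P ∨ ¬S) ∨ Q) ∨ ¬R ∨ ¬R ∨ ¬¬S ∨ S   [eliminate →]
= ¬¬(¬P ∨ ¬S) ∧ ¬Q ∨ ¬R ∨ ¬R ∨ ¬¬S ∨ S   [De Morgan]
= (¬P ∨ ¬S) ∧ ¬Q ∨ ¬R ∨ ¬R ∨ ¬¬S ∨ S   [double negation]
= (¬P ∨ ¬S) ∧ ¬Q ∨ ¬R ∨ ¬R ∨ S ∨ S   [double negation]
= (¬P ∨ ¬S ∨ ¬R ∨ ¬R ∨ S ∨ S) ∧ (¬Q ∨ ¬R ∨ ¬R ∨ S ∨ S)   [distribute ∨ over ∧]
= ¬Q ∨ ¬R ∨ S   [simplify]

¬Q ∨ ¬R ∨ S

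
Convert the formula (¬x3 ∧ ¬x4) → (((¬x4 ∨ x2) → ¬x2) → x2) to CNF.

(¬x3 ∧ ¬x4) → (((¬x4 ∨ x2) → ¬x2) → x2)
⇔ ¬(¬x3 ∧ ¬x4) ∨ (((¬x4 ∨ x2) → ¬x2) → x2)   [eliminate →]
⇔ ¬(¬x3 ∧ ¬x4) ∨ ¬((¬x4 ∨ x2) → ¬x2) ∨ x2   [eliminate →]
⇔ ¬(¬x3 ∧ ¬x4) ∨ ¬(¬(¬x4 ∨ x2) ∨ ¬x2) ∨ x2   [eliminate →]
⇔ ¬¬x3 ∨ ¬¬x4 ∨ ¬(¬(¬x4 ∨ x2) ∨ ¬x2) ∨ x2   [De Morgan]
⇔ x3 ∨ ¬¬x4 ∨ ¬(¬(¬x4 ∨ x2) ∨ ¬x2) ∨ x2   [double negation]
⇔ x3 ∨ x4 ∨ ¬(¬(¬x4 ∨ x2) ∨ ¬x2) ∨ x2   [double negation]
⇔ x3 ∨ x4 ∨ (¬¬(¬x4 ∨ x2) ∧ ¬¬x2) ∨ x2   [De Morgan]
⇔ x3 ∨ x4 ∨ ((¬x4 ∨ x2) ∧ ¬¬x2) ∨ x2   [double negation]
⇔ x3 ∨ x4 ∨ ((¬x4 ∨ x2) ∧ x2) ∨ x2   [double negation]
⇔ (x3 ∨ x4 ∨ ¬x4 ∨ x2 ∨ x2) ∧ (x3 ∨ x4 ∨ x2 ∨ x2)   [distribute ∨ over ∧]
⇔ x3 ∨ x4 ∨ x2   [simplify]

x3 ∨ x4 ∨ x2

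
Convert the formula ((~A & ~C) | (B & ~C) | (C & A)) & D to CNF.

((~A & ~C) | (B & ~C) | (C & A)) & D
⇔ (~A | B | C) & (~A | B | A) & (~A | ~C | C) & (~A | ~C | A) & (~C | B | C) & (~C | B | A) & (~C | ~C | C) & (~C | ~C | A) & D   [distribute | over &]
⇔ (~A | B | C) & (~C | A) & D   [simplify]

(~A | B | C) & (~C | A) & D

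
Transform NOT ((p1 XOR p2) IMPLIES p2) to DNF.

NOT ((p1 XOR p2) IMPLIES p2)
= NOT (NOT (p1 XOR p2) OR p2)   — eliminate IMPLIES
= NOT (NOT ((p1 AND NOT p2) OR (NOT p1 AND p2)) OR p2)   — expand XOR
= NOT NOT ((p1 AND NOT p2) OR (NOT p1 AND p2)) AND NOT p2   — De Morgan
= ((p1 AND NOT p2) OR (NOT p1 AND p2)) AND NOT p2   — double negation
= (p1 AND NOT p2 AND NOT p2) OR (NOT p1 AND p2 AND NOT p2)   — distribute AND over OR
= p1 AND NOT p2   — simplify

p1 AND NOT p2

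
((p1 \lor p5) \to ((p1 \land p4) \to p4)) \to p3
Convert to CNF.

((p1 \lor p5) \to ((p1 \land p4) \to p4)) \to p3
≡ \lnot ((p1 \lor p5) \to ((p1 \land p4) \to p4)) \lor p3
≡ \lnot (\lnot (p1 \lor p5) \lor ((p1 \land p4) \to p4)) \lor p3
≡ \lnot (\lnot (p1 \lor p5) \lor \lnot (p1 \land p4) \lor p4) \lor p3
≡ (\lnot \lnot (p1 \lor p5) \land \lnot \lnot (p1 \land p4) \land \lnot p4) \lor p3
≡ ((p1 \lor p5) \land \lnot \lnot (p1 \land p4) \land \lnot p4) \lor p3
≡ ((p1 \lor p5) \land p1 \land p4 \land \lnot p4) \lor p3
≡ (p1 \lor p5 \lor p3) \land (p1 \lor p3) \land (p4 \lor p3) \land (\lnot p4 \lor p3)
≡ (p1 \lor p3) \land (p4 \lor p3) \land (\lnot p4 \lor p3)

(p1 \lor p3) \land (p4 \lor p3) \land (\lnot p4 \lor p3)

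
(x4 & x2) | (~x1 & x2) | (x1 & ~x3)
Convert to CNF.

(x4 | ~x1 | ~x3) & (x2 | x1) & (x2 | ~x3)

(x4 & x2) | (~x1 & x2) | (x1 & ~x3)
≡ (x4 | ~x1 | x1) & (x4 | ~x1 | ~x3) & (x4 | x2 | x1) & (x4 | x2 | ~x3) & (x2 | ~x1 | x1) & (x2 | ~x1 | ~x3) & (x2 | x2 | x1) & (x2 | x2 | ~x3)
≡ (x4 | ~x1 | ~x3) & (x2 | x1) & (x2 | ~x3)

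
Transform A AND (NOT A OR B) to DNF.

A AND B

A AND (NOT A OR B)
≡ (A AND NOT A) OR (A AND B)   (distribute AND over OR)
≡ A AND B   (simplify)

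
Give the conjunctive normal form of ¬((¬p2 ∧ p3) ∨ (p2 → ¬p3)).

¬((¬p2 ∧ p3) ∨ (p2 → ¬p3))
≡ ¬((¬p2 ∧ p3) ∨ ¬p2 ∨ ¬p3)   (eliminate →)
≡ ¬(¬p2 ∧ p3) ∧ ¬¬p2 ∧ ¬¬p3   (De Morgan)
≡ (¬¬p2 ∨ ¬p3) ∧ ¬¬p2 ∧ ¬¬p3   (De Morgan)
≡ (p2 ∨ ¬p3) ∧ ¬¬p2 ∧ ¬¬p3   (double negation)
≡ (p2 ∨ ¬p3) ∧ p2 ∧ ¬¬p3   (double negation)
≡ (p2 ∨ ¬p3) ∧ p2 ∧ p3   (double negation)
≡ p2 ∧ p3   (simplify)

p2 ∧ p3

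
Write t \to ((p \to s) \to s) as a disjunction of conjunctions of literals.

t \to ((p \to s) \to s)
⇔ \lnot t \lor ((p \to s) \to s)   (eliminate \to)
⇔ \lnot t \lor \lnot (p \to s) \lor s   (eliminate \to)
⇔ \lnot t \lor \lnot (\lnot p \lor s) \lor s   (eliminate \to)
⇔ \lnot t \lor (\lnot \lnot p \land \lnot s) \lor s   (De Morgan)
⇔ \lnot t \lor (p \land \lnot s) \lor s   (double negation)

\lnot t \lor (p \land \lnot s) \lor s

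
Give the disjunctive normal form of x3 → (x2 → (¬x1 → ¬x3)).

x3 → (x2 → (¬x1 → ¬x3))
= ¬x3 ∨ (x2 → (¬x1 → ¬x3))   (eliminate →)
= ¬x3 ∨ ¬x2 ∨ (¬x1 → ¬x3)   (eliminate →)
= ¬x3 ∨ ¬x2 ∨ ¬¬x1 ∨ ¬x3   (eliminate →)
= ¬x3 ∨ ¬x2 ∨ x1 ∨ ¬x3   (double negation)
= ¬x3 ∨ ¬x2 ∨ x1   (simplify)

¬x3 ∨ ¬x2 ∨ x1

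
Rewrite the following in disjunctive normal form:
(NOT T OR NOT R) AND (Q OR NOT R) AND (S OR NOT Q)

(NOT T OR NOT R) AND (Q OR NOT R) AND (S OR NOT Q)
≡ (NOT T AND Q AND S) OR (NOT T AND Q AND NOT Q) OR (NOT T AND NOT R AND S) OR (NOT T AND NOT R AND NOT Q) OR (NOT R AND Q AND S) OR (NOT R AND Q AND NOT Q) OR (NOT R AND NOT R AND S) OR (NOT R AND NOT R AND NOT Q)   [distribute AND over OR]
≡ (NOT T AND Q AND S) OR (NOT R AND S) OR (NOT R AND NOT Q)   [simplify]

(NOT T AND Q AND S) OR (NOT R AND S) OR (NOT R AND NOT Q)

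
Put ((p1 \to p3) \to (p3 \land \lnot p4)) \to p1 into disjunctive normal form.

((p1 \to p3) \to (p3 \land \lnot p4)) \to p1
≡ \lnot ((p1 \to p3) \to (p3 \land \lnot p4)) \lor p1   — eliminate \to
≡ \lnot (\lnot (p1 \to p3) \lor (p3 \land \lnot p4)) \lor p1   — eliminate \to
≡ \lnot (\lnot (\lnot p1 \lor p3) \lor (p3 \land \lnot p4)) \lor p1   — eliminate \to
≡ (\lnot \lnot (\lnot p1 \lor p3) \land \lnot (p3 \land \lnot p4)) \lor p1   — De Morgan
≡ ((\lnot p1 \lor p3) \land \lnot (p3 \land \lnot p4)) \lor p1   — double negation
≡ ((\lnot p1 \lor p3) \land (\lnot p3 \lor \lnot \lnot p4)) \lor p1   — De Morgan
≡ ((\lnot p1 \lor p3) \land (\lnot p3 \lor p4)) \lor p1   — double negation
≡ (\lnot p1 \land \lnot p3) \lor (\lnot p1 \land p4) \lor (p3 \land \lnot p3) \lor (p3 \land p4) \lor p1   — distribute \land over \lor
≡ (\lnot p1 \land \lnot p3) \lor (\lnot p1 \land p4) \lor (p3 \land p4) \lor p1   — simplify

(\lnot p1 \land \lnot p3) \lor (\lnot p1 \land p4) \lor (p3 \land p4) \lor p1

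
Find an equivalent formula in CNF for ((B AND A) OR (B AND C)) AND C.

B AND C

((B AND A) OR (B AND C)) AND C
≡ (B OR B) AND (B OR C) AND (A OR B) AND (A OR C) AND C   [distribute OR over AND]
≡ B AND C   [simplify]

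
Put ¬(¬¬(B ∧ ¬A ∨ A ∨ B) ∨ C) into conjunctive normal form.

¬(¬¬(B ∧ ¬A ∨ A ∨ B) ∨ C)
⇔ ¬¬¬(B ∧ ¬A ∨ A ∨ B) ∧ ¬C   — De Morgan
⇔ ¬(B ∧ ¬A ∨ A ∨ B) ∧ ¬C   — double negation
⇔ ¬(B ∧ ¬A) ∧ ¬A ∧ ¬B ∧ ¬C   — De Morgan
⇔ (¬B ∨ ¬¬A) ∧ ¬A ∧ ¬B ∧ ¬C   — De Morgan
⇔ (¬B ∨ A) ∧ ¬A ∧ ¬B ∧ ¬C   — double negation
⇔ ¬A ∧ ¬B ∧ ¬C   — simplify

¬A ∧ ¬B ∧ ¬C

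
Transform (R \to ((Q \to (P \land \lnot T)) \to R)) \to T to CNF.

(R \lor T) \land (\lnot Q \lor P \lor T) \land (\lnot R \lor T)

(R \to ((Q \to (P \land \lnot T)) \to R)) \to T
⇔ \lnot (R \to ((Q \to (P \land \lnot T)) \to R)) \lor T
⇔ \lnot (\lnot R \lor ((Q \to (P \land \lnot T)) \to R)) \lor T
⇔ \lnot (\lnot R \lor \lnot (Q \to (P \land \lnot T)) \lor R) \lor T
⇔ \lnot (\lnot R \lor \lnot (\lnot Q \lor (P \land \lnot T)) \lor R) \lor T
⇔ (\lnot \lnot R \land \lnot \lnot (\lnot Q \lor (P \land \lnot T)) \land \lnot R) \lor T
⇔ (R \land \lnot \lnot (\lnot Q \lor (P \land \lnot T)) \land \lnot R) \lor T
⇔ (R \land (\lnot Q \lor (P \land \lnot T)) \land \lnot R) \lor T
⇔ (R \lor T) \land (\lnot Q \lor P \lor T) \land (\lnot Q \lor \lnot T \lor T) \land (\lnot R \lor T)
⇔ (R \lor T) \land (\lnot Q \lor P \lor T) \land (\lnot R \lor T)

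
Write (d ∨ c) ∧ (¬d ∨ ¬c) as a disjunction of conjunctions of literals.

d ∧ ¬c ∨ c ∧ ¬d

(d ∨ c) ∧ (¬d ∨ ¬c)
≡ d ∧ ¬d ∨ d ∧ ¬c ∨ c ∧ ¬d ∨ c ∧ ¬c   [distribute ∧ over ∨]
≡ d ∧ ¬c ∨ c ∧ ¬d   [simplify]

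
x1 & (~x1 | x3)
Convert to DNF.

x1 & (~x1 | x3)
≡ (x1 & ~x1) | (x1 & x3)   [distribute & over |]
≡ x1 & x3   [simplify]

x1 & x3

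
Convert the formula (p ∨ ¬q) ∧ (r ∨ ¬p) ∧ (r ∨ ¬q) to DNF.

(p ∨ ¬q) ∧ (r ∨ ¬p) ∧ (r ∨ ¬q)
⇔ (p ∧ r ∧ r) ∨ (p ∧ r ∧ ¬q) ∨ (p ∧ ¬p ∧ r) ∨ (p ∧ ¬p ∧ ¬q) ∨ (¬q ∧ r ∧ r) ∨ (¬q ∧ r ∧ ¬q) ∨ (¬q ∧ ¬p ∧ r) ∨ (¬q ∧ ¬p ∧ ¬q)   (distribute ∧ over ∨)
⇔ (p ∧ r) ∨ (¬q ∧ r) ∨ (¬q ∧ ¬p)   (simplify)

(p ∧ r) ∨ (¬q ∧ r) ∨ (¬q ∧ ¬p)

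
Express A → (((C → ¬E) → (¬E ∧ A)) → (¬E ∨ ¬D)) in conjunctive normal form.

A → (((C → ¬E) → (¬E ∧ A)) → (¬E ∨ ¬D))
≡ ¬A ∨ (((C → ¬E) → (¬E ∧ A)) → (¬E ∨ ¬D))   [eliminate →]
≡ ¬A ∨ ¬((C → ¬E) → (¬E ∧ A)) ∨ ¬E ∨ ¬D   [eliminate →]
≡ ¬A ∨ ¬(¬(C → ¬E) ∨ (¬E ∧ A)) ∨ ¬E ∨ ¬D   [eliminate →]
≡ ¬A ∨ ¬(¬(¬C ∨ ¬E) ∨ (¬E ∧ A)) ∨ ¬E ∨ ¬D   [eliminate →]
≡ ¬A ∨ (¬¬(¬C ∨ ¬E) ∧ ¬(¬E ∧ A)) ∨ ¬E ∨ ¬D   [De Morgan]
≡ ¬A ∨ ((¬C ∨ ¬E) ∧ ¬(¬E ∧ A)) ∨ ¬E ∨ ¬D   [double negation]
≡ ¬A ∨ ((¬C ∨ ¬E) ∧ (¬¬E ∨ ¬A)) ∨ ¬E ∨ ¬D   [De Morgan]
≡ ¬A ∨ ((¬C ∨ ¬E) ∧ (E ∨ ¬A)) ∨ ¬E ∨ ¬D   [double negation]
≡ (¬A ∨ ¬C ∨ ¬E ∨ ¬E ∨ ¬D) ∧ (¬A ∨ E ∨ ¬A ∨ ¬E ∨ ¬D)   [distribute ∨ over ∧]
≡ ¬A ∨ ¬C ∨ ¬E ∨ ¬D   [simplify]

¬A ∨ ¬C ∨ ¬E ∨ ¬D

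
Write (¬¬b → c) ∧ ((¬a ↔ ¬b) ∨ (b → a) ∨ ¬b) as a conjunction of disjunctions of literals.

(¬b ∨ c) ∧ (a ∨ ¬b)

(¬¬b → c) ∧ ((¬a ↔ ¬b) ∨ (b → a) ∨ ¬b)
≡ (¬¬¬b ∨ c) ∧ ((¬a ↔ ¬b) ∨ (b → a) ∨ ¬b)   — eliminate →
≡ (¬¬¬b ∨ c) ∧ (((¬a → ¬b) ∧ (¬b → ¬a)) ∨ (b → a) ∨ ¬b)   — eliminate ↔
≡ (¬¬¬b ∨ c) ∧ (((¬¬a ∨ ¬b) ∧ (¬b → ¬a)) ∨ (b → a) ∨ ¬b)   — eliminate →
≡ (¬¬¬b ∨ c) ∧ (((¬¬a ∨ ¬b) ∧ (¬¬b ∨ ¬a)) ∨ (b → a) ∨ ¬b)   — eliminate →
≡ (¬¬¬b ∨ c) ∧ (((¬¬a ∨ ¬b) ∧ (¬¬b ∨ ¬a)) ∨ ¬b ∨ a ∨ ¬b)   — eliminate →
≡ (¬b ∨ c) ∧ (((¬¬a ∨ ¬b) ∧ (¬¬b ∨ ¬a)) ∨ ¬b ∨ a ∨ ¬b)   — double negation
≡ (¬b ∨ c) ∧ (((a ∨ ¬b) ∧ (¬¬b ∨ ¬a)) ∨ ¬b ∨ a ∨ ¬b)   — double negation
≡ (¬b ∨ c) ∧ (((a ∨ ¬b) ∧ (b ∨ ¬a)) ∨ ¬b ∨ a ∨ ¬b)   — double negation
≡ (¬b ∨ c) ∧ (a ∨ ¬b ∨ ¬b ∨ a ∨ ¬b) ∧ (b ∨ ¬a ∨ ¬b ∨ a ∨ ¬b)   — distribute ∨ over ∧
≡ (¬b ∨ c) ∧ (a ∨ ¬b)   — simplify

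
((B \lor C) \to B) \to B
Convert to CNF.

B \lor C

((B \lor C) \to B) \to B
≡ \lnot ((B \lor C) \to B) \lor B   [eliminate \to]
≡ \lnot (\lnot (B \lor C) \lor B) \lor B   [eliminate \to]
≡ (\lnot \lnot (B \lor C) \land \lnot B) \lor B   [De Morgan]
≡ ((B \lor C) \land \lnot B) \lor B   [double negation]
≡ (B \lor C \lor B) \land (\lnot B \lor B)   [distribute \lor over \land]
≡ B \lor C   [simplify]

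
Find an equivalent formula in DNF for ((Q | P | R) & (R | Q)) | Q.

((Q | P | R) & (R | Q)) | Q
⇔ (Q & R) | (Q & Q) | (P & R) | (P & Q) | (R & R) | (R & Q) | Q   — distribute & over |
⇔ Q | R   — simplify

Q | R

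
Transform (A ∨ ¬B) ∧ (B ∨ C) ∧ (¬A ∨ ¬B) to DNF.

(A ∨ ¬B) ∧ (B ∨ C) ∧ (¬A ∨ ¬B)
≡ (A ∧ B ∧ ¬A) ∨ (A ∧ B ∧ ¬B) ∨ (A ∧ C ∧ ¬A) ∨ (A ∧ C ∧ ¬B) ∨ (¬B ∧ B ∧ ¬A) ∨ (¬B ∧ B ∧ ¬B) ∨ (¬B ∧ C ∧ ¬A) ∨ (¬B ∧ C ∧ ¬B)   (distribute ∧ over ∨)
≡ ¬B ∧ C   (simplify)

¬B ∧ C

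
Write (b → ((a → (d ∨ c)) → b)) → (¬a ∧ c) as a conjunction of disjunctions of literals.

(b → ((a → (d ∨ c)) → b)) → (¬a ∧ c)
≡ ¬(b → ((a → (d ∨ c)) → b)) ∨ (¬a ∧ c)   [eliminate →]
≡ ¬(¬b ∨ ((a → (d ∨ c)) → b)) ∨ (¬a ∧ c)   [eliminate →]
≡ ¬(¬b ∨ ¬(a → (d ∨ c)) ∨ b) ∨ (¬a ∧ c)   [eliminate →]
≡ ¬(¬b ∨ ¬(¬a ∨ d ∨ c) ∨ b) ∨ (¬a ∧ c)   [eliminate →]
≡ (¬¬b ∧ ¬¬(¬a ∨ d ∨ c) ∧ ¬b) ∨ (¬a ∧ c)   [De Morgan]
≡ (b ∧ ¬¬(¬a ∨ d ∨ c) ∧ ¬b) ∨ (¬a ∧ c)   [double negation]
≡ (b ∧ (¬a ∨ d ∨ c) ∧ ¬b) ∨ (¬a ∧ c)   [double negation]
≡ (b ∨ ¬a) ∧ (b ∨ c) ∧ (¬a ∨ d ∨ c ∨ ¬a) ∧ (¬a ∨ d ∨ c ∨ c) ∧ (¬b ∨ ¬a) ∧ (¬b ∨ c)   [distribute ∨ over ∧]
≡ (b ∨ ¬a) ∧ (b ∨ c) ∧ (¬a ∨ d ∨ c) ∧ (¬b ∨ ¬a) ∧ (¬b ∨ c)   [simplify]

(b ∨ ¬a) ∧ (b ∨ c) ∧ (¬a ∨ d ∨ c) ∧ (¬b ∨ ¬a) ∧ (¬b ∨ c)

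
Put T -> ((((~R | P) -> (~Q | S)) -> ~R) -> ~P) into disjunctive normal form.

T -> ((((~R | P) -> (~Q | S)) -> ~R) -> ~P)
= ~T | ((((~R | P) -> (~Q | S)) -> ~R) -> ~P)   [eliminate ->]
= ~T | ~(((~R | P) -> (~Q | S)) -> ~R) | ~P   [eliminate ->]
= ~T | ~(~((~R | P) -> (~Q | S)) | ~R) | ~P   [eliminate ->]
= ~T | ~(~(~(~R | P) | ~Q | S) | ~R) | ~P   [eliminate ->]
= ~T | (~~(~(~R | P) | ~Q | S) & ~~R) | ~P   [De Morgan]
= ~T | ((~(~R | P) | ~Q | S) & ~~R) | ~P   [double negation]
= ~T | (((~~R & ~P) | ~Q | S) & ~~R) | ~P   [De Morgan]
= ~T | (((R & ~P) | ~Q | S) & ~~R) | ~P   [double negation]
= ~T | (((R & ~P) | ~Q | S) & R) | ~P   [double negation]
= ~T | (R & ~P & R) | (~Q & R) | (S & R) | ~P   [distribute & over |]
= ~T | (~Q & R) | (S & R) | ~P   [simplify]

~T | (~Q & R) | (S & R) | ~P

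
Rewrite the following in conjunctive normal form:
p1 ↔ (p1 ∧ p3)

p1 ↔ (p1 ∧ p3)
≡ (p1 → (p1 ∧ p3)) ∧ ((p1 ∧ p3) → p1)   — eliminate ↔
≡ (¬p1 ∨ (p1 ∧ p3)) ∧ ((p1 ∧ p3) → p1)   — eliminate →
≡ (¬p1 ∨ (p1 ∧ p3)) ∧ (¬(p1 ∧ p3) ∨ p1)   — eliminate →
≡ (¬p1 ∨ (p1 ∧ p3)) ∧ (¬p1 ∨ ¬p3 ∨ p1)   — De Morgan
≡ (¬p1 ∨ p1) ∧ (¬p1 ∨ p3) ∧ (¬p1 ∨ ¬p3 ∨ p1)   — distribute ∨ over ∧
≡ ¬p1 ∨ p3   — simplify

¬p1 ∨ p3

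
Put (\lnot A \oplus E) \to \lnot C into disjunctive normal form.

(\lnot A \oplus E) \to \lnot C
⇔ \lnot (\lnot A \oplus E) \lor \lnot C   — eliminate \to
⇔ \lnot ((\lnot A \land \lnot E) \lor (\lnot \lnot A \land E)) \lor \lnot C   — expand \oplus
⇔ (\lnot (\lnot A \land \lnot E) \land \lnot (\lnot \lnot A \land E)) \lor \lnot C   — De Morgan
⇔ ((\lnot \lnot A \lor \lnot \lnot E) \land \lnot (\lnot \lnot A \land E)) \lor \lnot C   — De Morgan
⇔ ((A \lor \lnot \lnot E) \land \lnot (\lnot \lnot A \land E)) \lor \lnot C   — double negation
⇔ ((A \lor E) \land \lnot (\lnot \lnot A \land E)) \lor \lnot C   — double negation
⇔ ((A \lor E) \land (\lnot \lnot \lnot A \lor \lnot E)) \lor \lnot C   — De Morgan
⇔ ((A \lor E) \land (\lnot A \lor \lnot E)) \lor \lnot C   — double negation
⇔ (A \land \lnot A) \lor (A \land \lnot E) \lor (E \land \lnot A) \lor (E \land \lnot E) \lor \lnot C   — distribute \land over \lor
⇔ (A \land \lnot E) \lor (E \land \lnot A) \lor \lnot C   — simplify

(A \land \lnot E) \lor (E \land \lnot A) \lor \lnot C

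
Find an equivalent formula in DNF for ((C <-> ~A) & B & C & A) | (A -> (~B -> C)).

((C <-> ~A) & B & C & A) | (A -> (~B -> C))
≡ ((C -> ~A) & (~A -> C) & B & C & A) | (A -> (~B -> C))   (eliminate <->)
≡ ((~C | ~A) & (~A -> C) & B & C & A) | (A -> (~B -> C))   (eliminate ->)
≡ ((~C | ~A) & (~~A | C) & B & C & A) | (A -> (~B -> C))   (eliminate ->)
≡ ((~C | ~A) & (~~A | C) & B & C & A) | ~A | (~B -> C)   (eliminate ->)
≡ ((~C | ~A) & (~~A | C) & B & C & A) | ~A | ~~B | C   (eliminate ->)
≡ ((~C | ~A) & (A | C) & B & C & A) | ~A | ~~B | C   (double negation)
≡ ((~C | ~A) & (A | C) & B & C & A) | ~A | B | C   (double negation)
≡ (~C & A & B & C & A) | (~C & C & B & C & A) | (~A & A & B & C & A) | (~A & C & B & C & A) | ~A | B | C   (distribute & over |)
≡ ~A | B | C   (simplify)

~A | B | C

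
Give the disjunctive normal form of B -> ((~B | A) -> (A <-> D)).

B -> ((~B | A) -> (A <-> D))
= ~B | ((~B | A) -> (A <-> D))   [eliminate ->]
= ~B | ~(~B | A) | (A <-> D)   [eliminate ->]
= ~B | ~(~B | A) | ((A -> D) & (D -> A))   [eliminate <->]
= ~B | ~(~B | A) | ((~A | D) & (D -> A))   [eliminate ->]
= ~B | ~(~B | A) | ((~A | D) & (~D | A))   [eliminate ->]
= ~B | (~~B & ~A) | ((~A | D) & (~D | A))   [De Morgan]
= ~B | (B & ~A) | ((~A | D) & (~D | A))   [double negation]
= ~B | (B & ~A) | (~A & ~D) | (~A & A) | (D & ~D) | (D & A)   [distribute & over |]
= ~B | (B & ~A) | (~A & ~D) | (D & A)   [simplify]

~B | (B & ~A) | (~A & ~D) | (D & A)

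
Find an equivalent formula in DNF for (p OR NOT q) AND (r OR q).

(p AND r) OR (p AND q) OR (NOT q AND r)

(p OR NOT q) AND (r OR q)
≡ (p AND r) OR (p AND q) OR (NOT q AND r) OR (NOT q AND q)   (distribute AND over OR)
≡ (p AND r) OR (p AND q) OR (NOT q AND r)   (simplify)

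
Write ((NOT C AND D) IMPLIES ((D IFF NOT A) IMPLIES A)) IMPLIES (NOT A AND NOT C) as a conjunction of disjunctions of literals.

NOT C AND NOT A

((NOT C AND D) IMPLIES ((D IFF NOT A) IMPLIES A)) IMPLIES (NOT A AND NOT C)
≡ NOT ((NOT C AND D) IMPLIES ((D IFF NOT A) IMPLIES A)) OR (NOT A AND NOT C)   [eliminate IMPLIES]
≡ NOT (NOT (NOT C AND D) OR ((D IFF NOT A) IMPLIES A)) OR (NOT A AND NOT C)   [eliminate IMPLIES]
≡ NOT (NOT (NOT C AND D) OR NOT (D IFF NOT A) OR A) OR (NOT A AND NOT C)   [eliminate IMPLIES]
≡ NOT (NOT (NOT C AND D) OR NOT ((D IMPLIES NOT A) AND (NOT A IMPLIES D)) OR A) OR (NOT A AND NOT C)   [eliminate IFF]
≡ NOT (NOT (NOT C AND D) OR NOT ((NOT D OR NOT A) AND (NOT A IMPLIES D)) OR A) OR (NOT A AND NOT C)   [eliminate IMPLIES]
≡ NOT (NOT (NOT C AND D) OR NOT ((NOT D OR NOT A) AND (NOT NOT A OR D)) OR A) OR (NOT A AND NOT C)   [eliminate IMPLIES]
≡ (NOT NOT (NOT C AND D) AND NOT NOT ((NOT D OR NOT A) AND (NOT NOT A OR D)) AND NOT A) OR (NOT A AND NOT C)   [De Morgan]
≡ (NOT C AND D AND NOT NOT ((NOT D OR NOT A) AND (NOT NOT A OR D)) AND NOT A) OR (NOT A AND NOT C)   [double negation]
≡ (NOT C AND D AND (NOT D OR NOT A) AND (NOT NOT A OR D) AND NOT A) OR (NOT A AND NOT C)   [double negation]
≡ (NOT C AND D AND (NOT D OR NOT A) AND (A OR D) AND NOT A) OR (NOT A AND NOT C)   [double negation]
≡ (NOT C OR NOT A) AND (NOT C OR NOT C) AND (D OR NOT A) AND (D OR NOT C) AND (NOT D OR NOT A OR NOT A) AND (NOT D OR NOT A OR NOT C) AND (A OR D OR NOT A) AND (A OR D OR NOT C) AND (NOT A OR NOT A) AND (NOT A OR NOT C)   [distribute OR over AND]
≡ NOT C AND NOT A   [simplify]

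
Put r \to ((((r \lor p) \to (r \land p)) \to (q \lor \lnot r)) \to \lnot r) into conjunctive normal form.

r \to ((((r \lor p) \to (r \land p)) \to (q \lor \lnot r)) \to \lnot r)
≡ \lnot r \lor ((((r \lor p) \to (r \land p)) \to (q \lor \lnot r)) \to \lnot r)   — eliminate \to
≡ \lnot r \lor \lnot (((r \lor p) \to (r \land p)) \to (q \lor \lnot r)) \lor \lnot r   — eliminate \to
≡ \lnot r \lor \lnot (\lnot ((r \lor p) \to (r \land p)) \lor q \lor \lnot r) \lor \lnot r   — eliminate \to
≡ \lnot r \lor \lnot (\lnot (\lnot (r \lor p) \lor (r \land p)) \lor q \lor \lnot r) \lor \lnot r   — eliminate \to
≡ \lnot r \lor (\lnot \lnot (\lnot (r \lor p) \lor (r \land p)) \land \lnot q \land \lnot \lnot r) \lor \lnot r   — De Morgan
≡ \lnot r \lor ((\lnot (r \lor p) \lor (r \land p)) \land \lnot q \land \lnot \lnot r) \lor \lnot r   — double negation
≡ \lnot r \lor (((\lnot r \land \lnot p) \lor (r \land p)) \land \lnot q \land \lnot \lnot r) \lor \lnot r   — De Morgan
≡ \lnot r \lor (((\lnot r \land \lnot p) \lor (r \land p)) \land \lnot q \land r) \lor \lnot r   — double negation
≡ (\lnot r \lor \lnot r \lor r \lor \lnot r) \land (\lnot r \lor \lnot r \lor p \lor \lnot r) \land (\lnot r \lor \lnot p \lor r \lor \lnot r) \land (\lnot r \lor \lnot p \lor p \lor \lnot r) \land (\lnot r \lor \lnot q \lor \lnot r) \land (\lnot r \lor r \lor \lnot r)   — distribute \lor over \land
≡ (\lnot r \lor p) \land (\lnot r \lor \lnot q)   — simplify

(\lnot r \lor p) \land (\lnot r \lor \lnot q)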